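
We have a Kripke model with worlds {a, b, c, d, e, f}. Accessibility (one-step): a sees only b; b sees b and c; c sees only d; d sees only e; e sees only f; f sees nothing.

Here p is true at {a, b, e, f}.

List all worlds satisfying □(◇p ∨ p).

a: successors {b}; ◇p ∨ p there: b:T. ✓
b: successors {b, c}; ◇p ∨ p there: b:T, c:F. ✗
c: successors {d}; ◇p ∨ p there: d:T. ✓
d: successors {e}; ◇p ∨ p there: e:T. ✓
e: successors {f}; ◇p ∨ p there: f:T. ✓
f: no successors, so □(◇p ∨ p) holds vacuously. ✓

{a, c, d, e, f}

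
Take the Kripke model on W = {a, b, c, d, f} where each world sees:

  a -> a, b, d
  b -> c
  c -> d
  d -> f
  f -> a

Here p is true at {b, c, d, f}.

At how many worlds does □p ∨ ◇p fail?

1

a: □p is F, ◇p is T. ✓
b: □p is T, ◇p is T. ✓
c: □p is T, ◇p is T. ✓
d: □p is T, ◇p is T. ✓
f: □p is F, ◇p is F. ✗
Satisfying worlds: {a, b, c, d}.
So □p ∨ ◇p fails at the other 1 world.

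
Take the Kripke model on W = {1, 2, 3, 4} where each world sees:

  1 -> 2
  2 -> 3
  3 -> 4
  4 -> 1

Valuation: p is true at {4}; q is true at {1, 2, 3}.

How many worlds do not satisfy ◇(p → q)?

1: successors {2}; p → q there: 2:T. ✓
2: successors {3}; p → q there: 3:T. ✓
3: successors {4}; p → q there: 4:F. ✗
4: successors {1}; p → q there: 1:T. ✓
Satisfying worlds: {1, 2, 4}.
So ◇(p → q) fails at the other 1 world.

1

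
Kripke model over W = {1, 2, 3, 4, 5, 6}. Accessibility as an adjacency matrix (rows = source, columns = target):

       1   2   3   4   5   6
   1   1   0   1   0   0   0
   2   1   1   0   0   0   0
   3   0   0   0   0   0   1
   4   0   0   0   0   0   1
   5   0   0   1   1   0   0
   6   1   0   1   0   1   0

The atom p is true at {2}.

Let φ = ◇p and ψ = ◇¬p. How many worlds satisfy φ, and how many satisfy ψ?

For ◇p:
1: successors {1, 3}; p there: 1:F, 3:F. ✗
2: successors {1, 2}; p there: 1:F, 2:T. ✓
3: successors {6}; p there: 6:F. ✗
4: successors {6}; p there: 6:F. ✗
5: successors {3, 4}; p there: 3:F, 4:F. ✗
6: successors {1, 3, 5}; p there: 1:F, 3:F, 5:F. ✗
— 1 world.
For ◇¬p:
1: successors {1, 3}; ¬p there: 1:T, 3:T. ✓
2: successors {1, 2}; ¬p there: 1:T, 2:F. ✓
3: successors {6}; ¬p there: 6:T. ✓
4: successors {6}; ¬p there: 6:T. ✓
5: successors {3, 4}; ¬p there: 3:T, 4:T. ✓
6: successors {1, 3, 5}; ¬p there: 1:T, 3:T, 5:T. ✓
— 6 worlds.

1 and 6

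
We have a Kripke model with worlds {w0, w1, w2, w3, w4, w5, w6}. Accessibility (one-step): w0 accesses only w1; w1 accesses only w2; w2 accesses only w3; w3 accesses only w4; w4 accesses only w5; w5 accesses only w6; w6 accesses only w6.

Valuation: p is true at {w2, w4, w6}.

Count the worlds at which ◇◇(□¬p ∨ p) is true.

w0: successors {w1}; ◇(□¬p ∨ p) there: w1:T. ✓
w1: successors {w2}; ◇(□¬p ∨ p) there: w2:F. ✗
w2: successors {w3}; ◇(□¬p ∨ p) there: w3:T. ✓
w3: successors {w4}; ◇(□¬p ∨ p) there: w4:F. ✗
w4: successors {w5}; ◇(□¬p ∨ p) there: w5:T. ✓
w5: successors {w6}; ◇(□¬p ∨ p) there: w6:T. ✓
w6: successors {w6}; ◇(□¬p ∨ p) there: w6:T. ✓
Satisfying worlds: {w0, w2, w4, w5, w6}.

5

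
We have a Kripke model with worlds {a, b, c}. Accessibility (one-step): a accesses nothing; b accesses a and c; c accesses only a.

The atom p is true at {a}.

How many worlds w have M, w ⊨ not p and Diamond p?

2

a: not p is F, Diamond p is F. ✗
b: not p is T, Diamond p is T. ✓
c: not p is T, Diamond p is T. ✓
Satisfying worlds: {b, c}.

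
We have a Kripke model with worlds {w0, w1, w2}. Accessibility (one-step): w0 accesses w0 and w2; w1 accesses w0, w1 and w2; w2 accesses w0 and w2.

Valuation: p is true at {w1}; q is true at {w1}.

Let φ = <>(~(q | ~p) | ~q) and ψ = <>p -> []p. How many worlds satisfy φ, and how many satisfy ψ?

3 and 2

For <>(~(q | ~p) | ~q):
w0: successors {w0, w2}; ~(q | ~p) | ~q there: w0:T, w2:T. ✓
w1: successors {w0, w1, w2}; ~(q | ~p) | ~q there: w0:T, w1:F, w2:T. ✓
w2: successors {w0, w2}; ~(q | ~p) | ~q there: w0:T, w2:T. ✓
— 3 worlds.
For <>p -> []p:
w0: <>p is F, []p is F. ✓
w1: <>p is T, []p is F. ✗
w2: <>p is F, []p is F. ✓
— 2 worlds.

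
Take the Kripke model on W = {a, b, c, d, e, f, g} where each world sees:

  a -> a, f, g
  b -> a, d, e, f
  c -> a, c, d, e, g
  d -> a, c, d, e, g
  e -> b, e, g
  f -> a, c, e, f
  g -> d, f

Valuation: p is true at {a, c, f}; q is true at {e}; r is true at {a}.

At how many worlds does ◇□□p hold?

a: successors {a, f, g}; □□p there: a:F, f:F, g:F. ✗
b: successors {a, d, e, f}; □□p there: a:F, d:F, e:F, f:F. ✗
c: successors {a, c, d, e, g}; □□p there: a:F, c:F, d:F, e:F, g:F. ✗
d: successors {a, c, d, e, g}; □□p there: a:F, c:F, d:F, e:F, g:F. ✗
e: successors {b, e, g}; □□p there: b:F, e:F, g:F. ✗
f: successors {a, c, e, f}; □□p there: a:F, c:F, e:F, f:F. ✗
g: successors {d, f}; □□p there: d:F, f:F. ✗
Satisfying worlds: ∅.

0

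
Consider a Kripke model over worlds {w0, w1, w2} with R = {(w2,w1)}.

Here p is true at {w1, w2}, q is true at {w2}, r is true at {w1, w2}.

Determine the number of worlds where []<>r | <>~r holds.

w0: []<>r is T, <>~r is F. ✓
w1: []<>r is T, <>~r is F. ✓
w2: []<>r is F, <>~r is F. ✗
Satisfying worlds: {w0, w1}.

2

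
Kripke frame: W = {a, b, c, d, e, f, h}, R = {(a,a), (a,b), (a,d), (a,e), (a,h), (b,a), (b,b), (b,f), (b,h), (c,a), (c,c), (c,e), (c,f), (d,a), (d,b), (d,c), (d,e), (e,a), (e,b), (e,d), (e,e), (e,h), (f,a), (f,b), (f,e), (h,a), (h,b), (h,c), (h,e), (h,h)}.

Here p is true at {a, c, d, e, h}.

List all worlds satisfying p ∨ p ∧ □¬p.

a: p is T, p ∧ □¬p is F. ✓
b: p is F, p ∧ □¬p is F. ✗
c: p is T, p ∧ □¬p is F. ✓
d: p is T, p ∧ □¬p is F. ✓
e: p is T, p ∧ □¬p is F. ✓
f: p is F, p ∧ □¬p is F. ✗
h: p is T, p ∧ □¬p is F. ✓

{a, c, d, e, h}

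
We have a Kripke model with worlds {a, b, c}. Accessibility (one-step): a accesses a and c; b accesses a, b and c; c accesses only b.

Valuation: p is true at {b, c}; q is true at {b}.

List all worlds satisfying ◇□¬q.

{a, b}

a: successors {a, c}; □¬q there: a:T, c:F. ✓
b: successors {a, b, c}; □¬q there: a:T, b:F, c:F. ✓
c: successors {b}; □¬q there: b:F. ✗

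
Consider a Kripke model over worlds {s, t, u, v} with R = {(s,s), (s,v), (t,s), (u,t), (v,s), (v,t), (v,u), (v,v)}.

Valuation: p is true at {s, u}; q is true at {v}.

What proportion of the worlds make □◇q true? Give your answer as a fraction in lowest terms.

s: successors {s, v}; ◇q there: s:T, v:T. ✓
t: successors {s}; ◇q there: s:T. ✓
u: successors {t}; ◇q there: t:F. ✗
v: successors {s, t, u, v}; ◇q there: s:T, t:F, u:F, v:T. ✗
That's 2 of 4 worlds, so 2/4 = 1/2.

1/2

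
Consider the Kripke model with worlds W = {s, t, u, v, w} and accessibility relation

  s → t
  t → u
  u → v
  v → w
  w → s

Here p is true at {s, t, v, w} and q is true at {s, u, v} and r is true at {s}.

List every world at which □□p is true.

{t, u, v, w}

s: successors {t}; □p there: t:F. ✗
t: successors {u}; □p there: u:T. ✓
u: successors {v}; □p there: v:T. ✓
v: successors {w}; □p there: w:T. ✓
w: successors {s}; □p there: s:T. ✓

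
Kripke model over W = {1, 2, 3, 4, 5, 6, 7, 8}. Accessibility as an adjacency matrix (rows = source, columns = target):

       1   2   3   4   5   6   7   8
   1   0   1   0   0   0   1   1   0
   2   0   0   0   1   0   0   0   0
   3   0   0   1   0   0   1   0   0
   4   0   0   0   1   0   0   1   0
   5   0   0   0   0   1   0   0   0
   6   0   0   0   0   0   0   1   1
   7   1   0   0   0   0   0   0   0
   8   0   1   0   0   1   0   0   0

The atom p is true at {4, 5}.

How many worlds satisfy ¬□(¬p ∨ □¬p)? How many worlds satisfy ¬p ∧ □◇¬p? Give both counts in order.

4 and 4

For ¬□(¬p ∨ □¬p):
1: □(¬p ∨ □¬p) is T. ✗
2: □(¬p ∨ □¬p) is F. ✓
3: □(¬p ∨ □¬p) is T. ✗
4: □(¬p ∨ □¬p) is F. ✓
5: □(¬p ∨ □¬p) is F. ✓
6: □(¬p ∨ □¬p) is T. ✗
7: □(¬p ∨ □¬p) is T. ✗
8: □(¬p ∨ □¬p) is F. ✓
— 4 worlds.
For ¬p ∧ □◇¬p:
1: ¬p is T, □◇¬p is F. ✗
2: ¬p is T, □◇¬p is T. ✓
3: ¬p is T, □◇¬p is T. ✓
4: ¬p is F, □◇¬p is T. ✗
5: ¬p is F, □◇¬p is F. ✗
6: ¬p is T, □◇¬p is T. ✓
7: ¬p is T, □◇¬p is T. ✓
8: ¬p is T, □◇¬p is F. ✗
— 4 worlds.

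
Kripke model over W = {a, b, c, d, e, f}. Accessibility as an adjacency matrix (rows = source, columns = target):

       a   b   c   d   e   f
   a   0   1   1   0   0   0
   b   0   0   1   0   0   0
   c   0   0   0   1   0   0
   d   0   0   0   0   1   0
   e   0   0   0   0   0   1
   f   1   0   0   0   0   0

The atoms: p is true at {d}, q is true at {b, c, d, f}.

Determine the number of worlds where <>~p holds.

a: successors {b, c}; ~p there: b:T, c:T. ✓
b: successors {c}; ~p there: c:T. ✓
c: successors {d}; ~p there: d:F. ✗
d: successors {e}; ~p there: e:T. ✓
e: successors {f}; ~p there: f:T. ✓
f: successors {a}; ~p there: a:T. ✓
Satisfying worlds: {a, b, d, e, f}.

5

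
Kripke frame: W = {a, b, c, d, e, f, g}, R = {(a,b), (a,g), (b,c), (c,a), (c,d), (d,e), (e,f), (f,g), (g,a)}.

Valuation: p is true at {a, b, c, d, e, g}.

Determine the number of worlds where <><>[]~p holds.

a: successors {b, g}; <>[]~p there: b:F, g:F. ✗
b: successors {c}; <>[]~p there: c:F. ✗
c: successors {a, d}; <>[]~p there: a:F, d:T. ✓
d: successors {e}; <>[]~p there: e:F. ✗
e: successors {f}; <>[]~p there: f:F. ✗
f: successors {g}; <>[]~p there: g:F. ✗
g: successors {a}; <>[]~p there: a:F. ✗
Satisfying worlds: {c}.

1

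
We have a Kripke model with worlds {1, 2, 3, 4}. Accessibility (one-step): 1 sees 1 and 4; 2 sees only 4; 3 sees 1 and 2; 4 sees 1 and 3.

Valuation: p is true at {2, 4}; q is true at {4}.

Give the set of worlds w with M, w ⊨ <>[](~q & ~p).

1: successors {1, 4}; [](~q & ~p) there: 1:F, 4:T. ✓
2: successors {4}; [](~q & ~p) there: 4:T. ✓
3: successors {1, 2}; [](~q & ~p) there: 1:F, 2:F. ✗
4: successors {1, 3}; [](~q & ~p) there: 1:F, 3:F. ✗

{1, 2}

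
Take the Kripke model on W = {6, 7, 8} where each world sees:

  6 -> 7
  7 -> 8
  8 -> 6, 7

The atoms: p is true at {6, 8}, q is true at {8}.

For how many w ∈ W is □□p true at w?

6: successors {7}; □p there: 7:T. ✓
7: successors {8}; □p there: 8:F. ✗
8: successors {6, 7}; □p there: 6:F, 7:T. ✗
Satisfying worlds: {6}.

1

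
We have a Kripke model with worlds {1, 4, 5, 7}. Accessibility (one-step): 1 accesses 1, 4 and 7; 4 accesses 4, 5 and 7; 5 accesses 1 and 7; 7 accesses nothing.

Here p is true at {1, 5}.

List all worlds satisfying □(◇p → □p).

{7}

1: successors {1, 4, 7}; ◇p → □p there: 1:F, 4:F, 7:T. ✗
4: successors {4, 5, 7}; ◇p → □p there: 4:F, 5:F, 7:T. ✗
5: successors {1, 7}; ◇p → □p there: 1:F, 7:T. ✗
7: no successors, so □(◇p → □p) holds vacuously. ✓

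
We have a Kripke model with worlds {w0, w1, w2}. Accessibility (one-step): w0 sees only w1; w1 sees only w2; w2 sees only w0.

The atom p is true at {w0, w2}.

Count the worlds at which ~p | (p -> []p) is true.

2

w0: ~p is F, p -> []p is F. ✗
w1: ~p is T, p -> []p is T. ✓
w2: ~p is F, p -> []p is T. ✓
Satisfying worlds: {w1, w2}.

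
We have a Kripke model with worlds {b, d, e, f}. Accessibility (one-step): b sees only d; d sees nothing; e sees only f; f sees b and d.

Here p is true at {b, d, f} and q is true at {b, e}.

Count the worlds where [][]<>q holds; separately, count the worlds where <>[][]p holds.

For [][]<>q:
b: successors {d}; []<>q there: d:T. ✓
d: no successors, so [][]<>q holds vacuously. ✓
e: successors {f}; []<>q there: f:F. ✗
f: successors {b, d}; []<>q there: b:F, d:T. ✗
— 2 worlds.
For <>[][]p:
b: successors {d}; [][]p there: d:T. ✓
d: no successors, so <>[][]p fails. ✗
e: successors {f}; [][]p there: f:T. ✓
f: successors {b, d}; [][]p there: b:T, d:T. ✓
— 3 worlds.

2 and 3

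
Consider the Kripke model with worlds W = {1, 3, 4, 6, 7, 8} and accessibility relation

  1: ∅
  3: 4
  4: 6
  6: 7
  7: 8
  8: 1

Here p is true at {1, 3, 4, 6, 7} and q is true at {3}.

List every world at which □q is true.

{1}

1: no successors, so □q holds vacuously. ✓
3: successors {4}; q there: 4:F. ✗
4: successors {6}; q there: 6:F. ✗
6: successors {7}; q there: 7:F. ✗
7: successors {8}; q there: 8:F. ✗
8: successors {1}; q there: 1:F. ✗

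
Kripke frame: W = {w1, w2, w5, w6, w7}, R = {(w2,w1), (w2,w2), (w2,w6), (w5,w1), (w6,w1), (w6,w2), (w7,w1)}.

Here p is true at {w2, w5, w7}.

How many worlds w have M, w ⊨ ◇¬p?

4

w1: no successors, so ◇¬p fails. ✗
w2: successors {w1, w2, w6}; ¬p there: w1:T, w2:F, w6:T. ✓
w5: successors {w1}; ¬p there: w1:T. ✓
w6: successors {w1, w2}; ¬p there: w1:T, w2:F. ✓
w7: successors {w1}; ¬p there: w1:T. ✓
Satisfying worlds: {w2, w5, w6, w7}.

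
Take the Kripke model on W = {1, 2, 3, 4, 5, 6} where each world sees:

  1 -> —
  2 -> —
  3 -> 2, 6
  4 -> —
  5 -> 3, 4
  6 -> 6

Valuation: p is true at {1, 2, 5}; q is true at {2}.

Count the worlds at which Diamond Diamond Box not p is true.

3

1: no successors, so Diamond Diamond Box not p fails. ✗
2: no successors, so Diamond Diamond Box not p fails. ✗
3: successors {2, 6}; Diamond Box not p there: 2:F, 6:T. ✓
4: no successors, so Diamond Diamond Box not p fails. ✗
5: successors {3, 4}; Diamond Box not p there: 3:T, 4:F. ✓
6: successors {6}; Diamond Box not p there: 6:T. ✓
Satisfying worlds: {3, 5, 6}.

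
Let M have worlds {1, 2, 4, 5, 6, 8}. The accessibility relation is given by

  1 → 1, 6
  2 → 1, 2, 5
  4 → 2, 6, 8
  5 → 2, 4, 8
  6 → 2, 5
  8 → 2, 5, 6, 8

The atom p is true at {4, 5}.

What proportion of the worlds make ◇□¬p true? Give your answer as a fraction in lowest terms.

1/2

1: successors {1, 6}; □¬p there: 1:T, 6:F. ✓
2: successors {1, 2, 5}; □¬p there: 1:T, 2:F, 5:F. ✓
4: successors {2, 6, 8}; □¬p there: 2:F, 6:F, 8:F. ✗
5: successors {2, 4, 8}; □¬p there: 2:F, 4:T, 8:F. ✓
6: successors {2, 5}; □¬p there: 2:F, 5:F. ✗
8: successors {2, 5, 6, 8}; □¬p there: 2:F, 5:F, 6:F, 8:F. ✗
That's 3 of 6 worlds, so 3/6 = 1/2.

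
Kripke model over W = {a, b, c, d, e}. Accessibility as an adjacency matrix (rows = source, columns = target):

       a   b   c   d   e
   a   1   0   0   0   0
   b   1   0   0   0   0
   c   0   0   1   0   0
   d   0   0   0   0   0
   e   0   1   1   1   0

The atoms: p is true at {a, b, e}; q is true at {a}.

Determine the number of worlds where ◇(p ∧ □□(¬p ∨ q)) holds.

a: successors {a}; p ∧ □□(¬p ∨ q) there: a:T. ✓
b: successors {a}; p ∧ □□(¬p ∨ q) there: a:T. ✓
c: successors {c}; p ∧ □□(¬p ∨ q) there: c:F. ✗
d: no successors, so ◇(p ∧ □□(¬p ∨ q)) fails. ✗
e: successors {b, c, d}; p ∧ □□(¬p ∨ q) there: b:T, c:F, d:F. ✓
Satisfying worlds: {a, b, e}.

3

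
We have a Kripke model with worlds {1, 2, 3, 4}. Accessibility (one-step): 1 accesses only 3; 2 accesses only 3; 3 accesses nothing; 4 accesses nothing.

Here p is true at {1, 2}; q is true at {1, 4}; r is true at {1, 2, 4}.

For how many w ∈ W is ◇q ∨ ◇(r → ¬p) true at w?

2

1: ◇q is F, ◇(r → ¬p) is T. ✓
2: ◇q is F, ◇(r → ¬p) is T. ✓
3: ◇q is F, ◇(r → ¬p) is F. ✗
4: ◇q is F, ◇(r → ¬p) is F. ✗
Satisfying worlds: {1, 2}.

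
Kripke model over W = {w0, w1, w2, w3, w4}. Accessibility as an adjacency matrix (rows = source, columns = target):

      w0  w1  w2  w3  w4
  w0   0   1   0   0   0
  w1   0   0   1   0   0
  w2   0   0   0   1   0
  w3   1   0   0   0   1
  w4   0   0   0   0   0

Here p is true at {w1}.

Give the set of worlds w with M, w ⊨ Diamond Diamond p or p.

w0: Diamond Diamond p is F, p is F. ✗
w1: Diamond Diamond p is F, p is T. ✓
w2: Diamond Diamond p is F, p is F. ✗
w3: Diamond Diamond p is T, p is F. ✓
w4: Diamond Diamond p is F, p is F. ✗

{w1, w3}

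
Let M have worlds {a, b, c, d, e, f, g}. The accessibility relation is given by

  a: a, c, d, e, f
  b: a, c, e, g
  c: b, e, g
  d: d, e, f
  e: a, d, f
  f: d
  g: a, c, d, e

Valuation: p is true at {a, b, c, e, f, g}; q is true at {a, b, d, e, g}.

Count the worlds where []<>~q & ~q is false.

5

a: []<>~q is F, ~q is F. ✗
b: []<>~q is F, ~q is F. ✗
c: []<>~q is T, ~q is T. ✓
d: []<>~q is F, ~q is F. ✗
e: []<>~q is F, ~q is F. ✗
f: []<>~q is T, ~q is T. ✓
g: []<>~q is F, ~q is F. ✗
Satisfying worlds: {c, f}.
So []<>~q & ~q fails at the other 5 worlds.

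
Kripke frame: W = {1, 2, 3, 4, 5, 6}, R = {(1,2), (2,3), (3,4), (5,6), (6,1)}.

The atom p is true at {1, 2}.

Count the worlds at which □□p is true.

4

1: successors {2}; □p there: 2:F. ✗
2: successors {3}; □p there: 3:F. ✗
3: successors {4}; □p there: 4:T. ✓
4: no successors, so □□p holds vacuously. ✓
5: successors {6}; □p there: 6:T. ✓
6: successors {1}; □p there: 1:T. ✓
Satisfying worlds: {3, 4, 5, 6}.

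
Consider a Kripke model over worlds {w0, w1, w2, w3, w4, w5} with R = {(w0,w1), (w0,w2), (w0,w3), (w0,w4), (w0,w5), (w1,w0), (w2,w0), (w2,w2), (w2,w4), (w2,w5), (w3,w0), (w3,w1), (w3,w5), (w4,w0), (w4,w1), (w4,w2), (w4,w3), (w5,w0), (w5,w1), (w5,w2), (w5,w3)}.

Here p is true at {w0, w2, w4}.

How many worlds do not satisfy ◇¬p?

w0: successors {w1, w2, w3, w4, w5}; ¬p there: w1:T, w2:F, w3:T, w4:F, w5:T. ✓
w1: successors {w0}; ¬p there: w0:F. ✗
w2: successors {w0, w2, w4, w5}; ¬p there: w0:F, w2:F, w4:F, w5:T. ✓
w3: successors {w0, w1, w5}; ¬p there: w0:F, w1:T, w5:T. ✓
w4: successors {w0, w1, w2, w3}; ¬p there: w0:F, w1:T, w2:F, w3:T. ✓
w5: successors {w0, w1, w2, w3}; ¬p there: w0:F, w1:T, w2:F, w3:T. ✓
Satisfying worlds: {w0, w2, w3, w4, w5}.
So ◇¬p fails at the other 1 world.

1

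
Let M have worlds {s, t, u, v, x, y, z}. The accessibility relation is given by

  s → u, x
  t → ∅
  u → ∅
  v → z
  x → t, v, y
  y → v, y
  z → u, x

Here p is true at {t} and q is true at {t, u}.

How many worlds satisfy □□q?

2

s: successors {u, x}; □q there: u:T, x:F. ✗
t: no successors, so □□q holds vacuously. ✓
u: no successors, so □□q holds vacuously. ✓
v: successors {z}; □q there: z:F. ✗
x: successors {t, v, y}; □q there: t:T, v:F, y:F. ✗
y: successors {v, y}; □q there: v:F, y:F. ✗
z: successors {u, x}; □q there: u:T, x:F. ✗
Satisfying worlds: {t, u}.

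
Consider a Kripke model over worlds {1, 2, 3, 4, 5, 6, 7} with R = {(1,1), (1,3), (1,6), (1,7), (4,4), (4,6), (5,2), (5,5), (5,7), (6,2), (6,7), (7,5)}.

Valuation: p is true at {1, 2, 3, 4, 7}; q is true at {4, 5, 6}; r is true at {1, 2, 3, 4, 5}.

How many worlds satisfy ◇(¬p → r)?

5

1: successors {1, 3, 6, 7}; ¬p → r there: 1:T, 3:T, 6:F, 7:T. ✓
2: no successors, so ◇(¬p → r) fails. ✗
3: no successors, so ◇(¬p → r) fails. ✗
4: successors {4, 6}; ¬p → r there: 4:T, 6:F. ✓
5: successors {2, 5, 7}; ¬p → r there: 2:T, 5:T, 7:T. ✓
6: successors {2, 7}; ¬p → r there: 2:T, 7:T. ✓
7: successors {5}; ¬p → r there: 5:T. ✓
Satisfying worlds: {1, 4, 5, 6, 7}.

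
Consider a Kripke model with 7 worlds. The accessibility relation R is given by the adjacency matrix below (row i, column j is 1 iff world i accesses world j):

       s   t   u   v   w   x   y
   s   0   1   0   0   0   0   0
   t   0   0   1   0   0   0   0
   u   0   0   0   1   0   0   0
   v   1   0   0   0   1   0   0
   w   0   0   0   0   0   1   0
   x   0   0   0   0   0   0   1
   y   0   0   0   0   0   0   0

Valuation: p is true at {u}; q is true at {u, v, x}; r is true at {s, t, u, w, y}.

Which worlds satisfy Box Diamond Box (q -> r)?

{t, u, v, w, y}

s: successors {t}; Diamond Box (q -> r) there: t:F. ✗
t: successors {u}; Diamond Box (q -> r) there: u:T. ✓
u: successors {v}; Diamond Box (q -> r) there: v:T. ✓
v: successors {s, w}; Diamond Box (q -> r) there: s:T, w:T. ✓
w: successors {x}; Diamond Box (q -> r) there: x:T. ✓
x: successors {y}; Diamond Box (q -> r) there: y:F. ✗
y: no successors, so Box Diamond Box (q -> r) holds vacuously. ✓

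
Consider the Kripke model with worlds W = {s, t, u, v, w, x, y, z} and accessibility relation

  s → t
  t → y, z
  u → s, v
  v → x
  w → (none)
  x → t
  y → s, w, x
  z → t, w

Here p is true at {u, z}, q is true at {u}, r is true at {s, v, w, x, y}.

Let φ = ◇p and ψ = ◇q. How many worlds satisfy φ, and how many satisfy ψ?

For ◇p:
s: successors {t}; p there: t:F. ✗
t: successors {y, z}; p there: y:F, z:T. ✓
u: successors {s, v}; p there: s:F, v:F. ✗
v: successors {x}; p there: x:F. ✗
w: no successors, so ◇p fails. ✗
x: successors {t}; p there: t:F. ✗
y: successors {s, w, x}; p there: s:F, w:F, x:F. ✗
z: successors {t, w}; p there: t:F, w:F. ✗
— 1 world.
For ◇q:
s: successors {t}; q there: t:F. ✗
t: successors {y, z}; q there: y:F, z:F. ✗
u: successors {s, v}; q there: s:F, v:F. ✗
v: successors {x}; q there: x:F. ✗
w: no successors, so ◇q fails. ✗
x: successors {t}; q there: t:F. ✗
y: successors {s, w, x}; q there: s:F, w:F, x:F. ✗
z: successors {t, w}; q there: t:F, w:F. ✗
— 0 worlds.

1 and 0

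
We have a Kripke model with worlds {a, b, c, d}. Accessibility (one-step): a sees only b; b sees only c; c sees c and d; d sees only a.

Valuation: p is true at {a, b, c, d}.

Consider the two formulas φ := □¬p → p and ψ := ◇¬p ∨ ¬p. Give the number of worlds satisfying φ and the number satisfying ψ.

4 and 0

For □¬p → p:
a: □¬p is F, p is T. ✓
b: □¬p is F, p is T. ✓
c: □¬p is F, p is T. ✓
d: □¬p is F, p is T. ✓
— 4 worlds.
For ◇¬p ∨ ¬p:
a: ◇¬p is F, ¬p is F. ✗
b: ◇¬p is F, ¬p is F. ✗
c: ◇¬p is F, ¬p is F. ✗
d: ◇¬p is F, ¬p is F. ✗
— 0 worlds.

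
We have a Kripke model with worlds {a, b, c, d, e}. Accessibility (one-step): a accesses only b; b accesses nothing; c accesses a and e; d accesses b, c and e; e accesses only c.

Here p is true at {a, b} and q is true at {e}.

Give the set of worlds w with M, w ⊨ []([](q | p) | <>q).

a: successors {b}; [](q | p) | <>q there: b:T. ✓
b: no successors, so []([](q | p) | <>q) holds vacuously. ✓
c: successors {a, e}; [](q | p) | <>q there: a:T, e:F. ✗
d: successors {b, c, e}; [](q | p) | <>q there: b:T, c:T, e:F. ✗
e: successors {c}; [](q | p) | <>q there: c:T. ✓

{a, b, e}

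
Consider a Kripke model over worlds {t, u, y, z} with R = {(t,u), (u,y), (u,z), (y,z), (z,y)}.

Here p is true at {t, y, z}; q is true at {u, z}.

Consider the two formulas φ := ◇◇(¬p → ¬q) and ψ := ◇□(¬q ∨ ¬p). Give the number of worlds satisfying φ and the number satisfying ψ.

For ◇◇(¬p → ¬q):
t: successors {u}; ◇(¬p → ¬q) there: u:T. ✓
u: successors {y, z}; ◇(¬p → ¬q) there: y:T, z:T. ✓
y: successors {z}; ◇(¬p → ¬q) there: z:T. ✓
z: successors {y}; ◇(¬p → ¬q) there: y:T. ✓
— 4 worlds.
For ◇□(¬q ∨ ¬p):
t: successors {u}; □(¬q ∨ ¬p) there: u:F. ✗
u: successors {y, z}; □(¬q ∨ ¬p) there: y:F, z:T. ✓
y: successors {z}; □(¬q ∨ ¬p) there: z:T. ✓
z: successors {y}; □(¬q ∨ ¬p) there: y:F. ✗
— 2 worlds.

4 and 2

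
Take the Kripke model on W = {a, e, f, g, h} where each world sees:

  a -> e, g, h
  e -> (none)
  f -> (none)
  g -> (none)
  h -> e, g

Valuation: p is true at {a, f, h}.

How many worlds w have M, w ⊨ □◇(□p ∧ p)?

a: successors {e, g, h}; ◇(□p ∧ p) there: e:F, g:F, h:F. ✗
e: no successors, so □◇(□p ∧ p) holds vacuously. ✓
f: no successors, so □◇(□p ∧ p) holds vacuously. ✓
g: no successors, so □◇(□p ∧ p) holds vacuously. ✓
h: successors {e, g}; ◇(□p ∧ p) there: e:F, g:F. ✗
Satisfying worlds: {e, f, g}.

3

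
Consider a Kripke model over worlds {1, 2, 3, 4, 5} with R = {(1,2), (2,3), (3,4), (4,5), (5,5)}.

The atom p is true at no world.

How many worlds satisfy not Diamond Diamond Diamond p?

1: Diamond Diamond Diamond p is F. ✓
2: Diamond Diamond Diamond p is F. ✓
3: Diamond Diamond Diamond p is F. ✓
4: Diamond Diamond Diamond p is F. ✓
5: Diamond Diamond Diamond p is F. ✓
Satisfying worlds: {1, 2, 3, 4, 5}.

5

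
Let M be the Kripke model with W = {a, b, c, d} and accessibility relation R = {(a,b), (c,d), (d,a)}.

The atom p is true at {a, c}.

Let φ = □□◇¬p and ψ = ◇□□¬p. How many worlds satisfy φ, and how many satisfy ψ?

3 and 3

For □□◇¬p:
a: successors {b}; □◇¬p there: b:T. ✓
b: no successors, so □□◇¬p holds vacuously. ✓
c: successors {d}; □◇¬p there: d:T. ✓
d: successors {a}; □◇¬p there: a:F. ✗
— 3 worlds.
For ◇□□¬p:
a: successors {b}; □□¬p there: b:T. ✓
b: no successors, so ◇□□¬p fails. ✗
c: successors {d}; □□¬p there: d:T. ✓
d: successors {a}; □□¬p there: a:T. ✓
— 3 worlds.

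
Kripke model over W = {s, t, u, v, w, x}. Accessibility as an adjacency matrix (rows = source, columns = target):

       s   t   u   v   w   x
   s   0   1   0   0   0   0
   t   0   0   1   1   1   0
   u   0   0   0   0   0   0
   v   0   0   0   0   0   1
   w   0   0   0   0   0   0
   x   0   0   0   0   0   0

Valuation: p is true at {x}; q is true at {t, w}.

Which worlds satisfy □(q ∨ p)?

{s, u, v, w, x}

s: successors {t}; q ∨ p there: t:T. ✓
t: successors {u, v, w}; q ∨ p there: u:F, v:F, w:T. ✗
u: no successors, so □(q ∨ p) holds vacuously. ✓
v: successors {x}; q ∨ p there: x:T. ✓
w: no successors, so □(q ∨ p) holds vacuously. ✓
x: no successors, so □(q ∨ p) holds vacuously. ✓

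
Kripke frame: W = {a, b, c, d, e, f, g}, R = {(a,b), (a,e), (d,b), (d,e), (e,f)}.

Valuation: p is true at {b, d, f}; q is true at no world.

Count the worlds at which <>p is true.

3

a: successors {b, e}; p there: b:T, e:F. ✓
b: no successors, so <>p fails. ✗
c: no successors, so <>p fails. ✗
d: successors {b, e}; p there: b:T, e:F. ✓
e: successors {f}; p there: f:T. ✓
f: no successors, so <>p fails. ✗
g: no successors, so <>p fails. ✗
Satisfying worlds: {a, d, e}.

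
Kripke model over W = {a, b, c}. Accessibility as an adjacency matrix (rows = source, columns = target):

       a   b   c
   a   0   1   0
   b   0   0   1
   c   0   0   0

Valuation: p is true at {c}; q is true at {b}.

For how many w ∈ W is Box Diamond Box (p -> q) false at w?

1

a: successors {b}; Diamond Box (p -> q) there: b:T. ✓
b: successors {c}; Diamond Box (p -> q) there: c:F. ✗
c: no successors, so Box Diamond Box (p -> q) holds vacuously. ✓
Satisfying worlds: {a, c}.
So Box Diamond Box (p -> q) fails at the other 1 world.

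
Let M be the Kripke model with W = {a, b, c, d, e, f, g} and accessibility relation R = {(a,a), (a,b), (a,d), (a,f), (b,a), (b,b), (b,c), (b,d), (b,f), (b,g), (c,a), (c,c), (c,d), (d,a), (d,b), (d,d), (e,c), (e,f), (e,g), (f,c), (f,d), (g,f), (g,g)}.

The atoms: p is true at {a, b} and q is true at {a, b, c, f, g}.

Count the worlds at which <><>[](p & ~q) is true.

0

a: successors {a, b, d, f}; <>[](p & ~q) there: a:F, b:F, d:F, f:F. ✗
b: successors {a, b, c, d, f, g}; <>[](p & ~q) there: a:F, b:F, c:F, d:F, f:F, g:F. ✗
c: successors {a, c, d}; <>[](p & ~q) there: a:F, c:F, d:F. ✗
d: successors {a, b, d}; <>[](p & ~q) there: a:F, b:F, d:F. ✗
e: successors {c, f, g}; <>[](p & ~q) there: c:F, f:F, g:F. ✗
f: successors {c, d}; <>[](p & ~q) there: c:F, d:F. ✗
g: successors {f, g}; <>[](p & ~q) there: f:F, g:F. ✗
Satisfying worlds: ∅.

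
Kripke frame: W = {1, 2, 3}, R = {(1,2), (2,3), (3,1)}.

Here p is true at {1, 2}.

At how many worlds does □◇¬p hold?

1

1: successors {2}; ◇¬p there: 2:T. ✓
2: successors {3}; ◇¬p there: 3:F. ✗
3: successors {1}; ◇¬p there: 1:F. ✗
Satisfying worlds: {1}.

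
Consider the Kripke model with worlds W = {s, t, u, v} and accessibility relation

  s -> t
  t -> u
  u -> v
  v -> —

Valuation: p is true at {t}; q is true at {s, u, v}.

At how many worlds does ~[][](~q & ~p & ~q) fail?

s: [][](~q & ~p & ~q) is F. ✓
t: [][](~q & ~p & ~q) is F. ✓
u: [][](~q & ~p & ~q) is T. ✗
v: [][](~q & ~p & ~q) is T. ✗
Satisfying worlds: {s, t}.
So ~[][](~q & ~p & ~q) fails at the other 2 worlds.

2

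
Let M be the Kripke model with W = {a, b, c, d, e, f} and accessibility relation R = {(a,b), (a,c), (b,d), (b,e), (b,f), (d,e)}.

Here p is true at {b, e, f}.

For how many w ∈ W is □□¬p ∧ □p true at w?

a: □□¬p is F, □p is F. ✗
b: □□¬p is F, □p is F. ✗
c: □□¬p is T, □p is T. ✓
d: □□¬p is T, □p is T. ✓
e: □□¬p is T, □p is T. ✓
f: □□¬p is T, □p is T. ✓
Satisfying worlds: {c, d, e, f}.

4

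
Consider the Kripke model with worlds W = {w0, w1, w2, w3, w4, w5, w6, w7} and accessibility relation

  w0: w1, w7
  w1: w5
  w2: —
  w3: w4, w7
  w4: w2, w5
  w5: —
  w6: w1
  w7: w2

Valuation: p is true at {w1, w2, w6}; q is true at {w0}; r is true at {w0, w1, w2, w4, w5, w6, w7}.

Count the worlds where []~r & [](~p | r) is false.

w0: []~r is F, [](~p | r) is T. ✗
w1: []~r is F, [](~p | r) is T. ✗
w2: []~r is T, [](~p | r) is T. ✓
w3: []~r is F, [](~p | r) is T. ✗
w4: []~r is F, [](~p | r) is T. ✗
w5: []~r is T, [](~p | r) is T. ✓
w6: []~r is F, [](~p | r) is T. ✗
w7: []~r is F, [](~p | r) is T. ✗
Satisfying worlds: {w2, w5}.
So []~r & [](~p | r) fails at the other 6 worlds.

6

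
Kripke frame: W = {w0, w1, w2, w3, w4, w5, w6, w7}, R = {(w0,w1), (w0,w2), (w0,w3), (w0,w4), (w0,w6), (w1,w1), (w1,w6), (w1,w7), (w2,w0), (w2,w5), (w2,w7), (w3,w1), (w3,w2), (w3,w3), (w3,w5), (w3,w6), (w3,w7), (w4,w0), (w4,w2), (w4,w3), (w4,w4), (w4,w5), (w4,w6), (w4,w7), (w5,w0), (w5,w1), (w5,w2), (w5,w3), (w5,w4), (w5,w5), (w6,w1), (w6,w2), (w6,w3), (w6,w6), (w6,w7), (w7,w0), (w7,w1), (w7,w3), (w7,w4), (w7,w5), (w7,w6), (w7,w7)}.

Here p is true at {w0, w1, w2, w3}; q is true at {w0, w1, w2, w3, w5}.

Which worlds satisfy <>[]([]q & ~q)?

∅

w0: successors {w1, w2, w3, w4, w6}; []([]q & ~q) there: w1:F, w2:F, w3:F, w4:F, w6:F. ✗
w1: successors {w1, w6, w7}; []([]q & ~q) there: w1:F, w6:F, w7:F. ✗
w2: successors {w0, w5, w7}; []([]q & ~q) there: w0:F, w5:F, w7:F. ✗
w3: successors {w1, w2, w3, w5, w6, w7}; []([]q & ~q) there: w1:F, w2:F, w3:F, w5:F, w6:F, w7:F. ✗
w4: successors {w0, w2, w3, w4, w5, w6, w7}; []([]q & ~q) there: w0:F, w2:F, w3:F, w4:F, w5:F, w6:F, w7:F. ✗
w5: successors {w0, w1, w2, w3, w4, w5}; []([]q & ~q) there: w0:F, w1:F, w2:F, w3:F, w4:F, w5:F. ✗
w6: successors {w1, w2, w3, w6, w7}; []([]q & ~q) there: w1:F, w2:F, w3:F, w6:F, w7:F. ✗
w7: successors {w0, w1, w3, w4, w5, w6, w7}; []([]q & ~q) there: w0:F, w1:F, w3:F, w4:F, w5:F, w6:F, w7:F. ✗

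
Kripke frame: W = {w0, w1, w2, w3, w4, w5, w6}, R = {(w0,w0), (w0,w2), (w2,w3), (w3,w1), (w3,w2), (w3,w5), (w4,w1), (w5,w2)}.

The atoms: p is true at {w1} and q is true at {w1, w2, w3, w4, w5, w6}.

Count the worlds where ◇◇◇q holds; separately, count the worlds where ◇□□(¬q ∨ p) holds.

For ◇◇◇q:
w0: successors {w0, w2}; ◇◇q there: w0:T, w2:T. ✓
w1: no successors, so ◇◇◇q fails. ✗
w2: successors {w3}; ◇◇q there: w3:T. ✓
w3: successors {w1, w2, w5}; ◇◇q there: w1:F, w2:T, w5:T. ✓
w4: successors {w1}; ◇◇q there: w1:F. ✗
w5: successors {w2}; ◇◇q there: w2:T. ✓
w6: no successors, so ◇◇◇q fails. ✗
— 4 worlds.
For ◇□□(¬q ∨ p):
w0: successors {w0, w2}; □□(¬q ∨ p) there: w0:F, w2:F. ✗
w1: no successors, so ◇□□(¬q ∨ p) fails. ✗
w2: successors {w3}; □□(¬q ∨ p) there: w3:F. ✗
w3: successors {w1, w2, w5}; □□(¬q ∨ p) there: w1:T, w2:F, w5:F. ✓
w4: successors {w1}; □□(¬q ∨ p) there: w1:T. ✓
w5: successors {w2}; □□(¬q ∨ p) there: w2:F. ✗
w6: no successors, so ◇□□(¬q ∨ p) fails. ✗
— 2 worlds.

4 and 2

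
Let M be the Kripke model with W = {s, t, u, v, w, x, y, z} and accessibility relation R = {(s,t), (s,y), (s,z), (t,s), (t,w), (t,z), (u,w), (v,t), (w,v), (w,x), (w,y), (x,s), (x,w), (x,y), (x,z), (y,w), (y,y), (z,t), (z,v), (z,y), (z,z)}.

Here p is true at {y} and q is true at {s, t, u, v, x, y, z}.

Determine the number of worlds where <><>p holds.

7

s: successors {t, y, z}; <>p there: t:F, y:T, z:T. ✓
t: successors {s, w, z}; <>p there: s:T, w:T, z:T. ✓
u: successors {w}; <>p there: w:T. ✓
v: successors {t}; <>p there: t:F. ✗
w: successors {v, x, y}; <>p there: v:F, x:T, y:T. ✓
x: successors {s, w, y, z}; <>p there: s:T, w:T, y:T, z:T. ✓
y: successors {w, y}; <>p there: w:T, y:T. ✓
z: successors {t, v, y, z}; <>p there: t:F, v:F, y:T, z:T. ✓
Satisfying worlds: {s, t, u, w, x, y, z}.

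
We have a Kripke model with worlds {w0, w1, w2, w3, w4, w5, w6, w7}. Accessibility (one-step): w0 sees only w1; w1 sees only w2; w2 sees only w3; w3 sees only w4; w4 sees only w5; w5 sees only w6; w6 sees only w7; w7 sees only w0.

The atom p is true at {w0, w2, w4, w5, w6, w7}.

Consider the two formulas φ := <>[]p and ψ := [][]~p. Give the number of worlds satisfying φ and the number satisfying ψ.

6 and 2

For <>[]p:
w0: successors {w1}; []p there: w1:T. ✓
w1: successors {w2}; []p there: w2:F. ✗
w2: successors {w3}; []p there: w3:T. ✓
w3: successors {w4}; []p there: w4:T. ✓
w4: successors {w5}; []p there: w5:T. ✓
w5: successors {w6}; []p there: w6:T. ✓
w6: successors {w7}; []p there: w7:T. ✓
w7: successors {w0}; []p there: w0:F. ✗
— 6 worlds.
For [][]~p:
w0: successors {w1}; []~p there: w1:F. ✗
w1: successors {w2}; []~p there: w2:T. ✓
w2: successors {w3}; []~p there: w3:F. ✗
w3: successors {w4}; []~p there: w4:F. ✗
w4: successors {w5}; []~p there: w5:F. ✗
w5: successors {w6}; []~p there: w6:F. ✗
w6: successors {w7}; []~p there: w7:F. ✗
w7: successors {w0}; []~p there: w0:T. ✓
— 2 worlds.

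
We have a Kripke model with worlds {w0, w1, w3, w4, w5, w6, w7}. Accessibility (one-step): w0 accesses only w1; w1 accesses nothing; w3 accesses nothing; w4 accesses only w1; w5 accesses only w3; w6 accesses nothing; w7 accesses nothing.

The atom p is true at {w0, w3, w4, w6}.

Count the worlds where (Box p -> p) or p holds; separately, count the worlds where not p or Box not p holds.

4 and 7

For (Box p -> p) or p:
w0: Box p -> p is T, p is T. ✓
w1: Box p -> p is F, p is F. ✗
w3: Box p -> p is T, p is T. ✓
w4: Box p -> p is T, p is T. ✓
w5: Box p -> p is F, p is F. ✗
w6: Box p -> p is T, p is T. ✓
w7: Box p -> p is F, p is F. ✗
— 4 worlds.
For not p or Box not p:
w0: not p is F, Box not p is T. ✓
w1: not p is T, Box not p is T. ✓
w3: not p is F, Box not p is T. ✓
w4: not p is F, Box not p is T. ✓
w5: not p is T, Box not p is F. ✓
w6: not p is F, Box not p is T. ✓
w7: not p is T, Box not p is T. ✓
— 7 worlds.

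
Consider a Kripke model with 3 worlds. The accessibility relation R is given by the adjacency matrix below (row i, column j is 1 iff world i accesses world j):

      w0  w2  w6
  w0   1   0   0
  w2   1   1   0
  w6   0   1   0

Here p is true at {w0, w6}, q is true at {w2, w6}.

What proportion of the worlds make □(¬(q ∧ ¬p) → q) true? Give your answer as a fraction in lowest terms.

w0: successors {w0}; ¬(q ∧ ¬p) → q there: w0:F. ✗
w2: successors {w0, w2}; ¬(q ∧ ¬p) → q there: w0:F, w2:T. ✗
w6: successors {w2}; ¬(q ∧ ¬p) → q there: w2:T. ✓
That's 1 of 3 worlds, so 1/3.

1/3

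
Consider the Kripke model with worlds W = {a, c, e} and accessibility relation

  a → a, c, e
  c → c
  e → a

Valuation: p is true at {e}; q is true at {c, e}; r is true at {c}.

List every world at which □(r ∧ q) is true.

{c}

a: successors {a, c, e}; r ∧ q there: a:F, c:T, e:F. ✗
c: successors {c}; r ∧ q there: c:T. ✓
e: successors {a}; r ∧ q there: a:F. ✗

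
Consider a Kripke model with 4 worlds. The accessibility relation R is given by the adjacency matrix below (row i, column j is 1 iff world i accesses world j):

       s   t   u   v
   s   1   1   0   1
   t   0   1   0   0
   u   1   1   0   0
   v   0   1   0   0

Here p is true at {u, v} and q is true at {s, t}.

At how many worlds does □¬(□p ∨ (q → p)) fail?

s: successors {s, t, v}; ¬(□p ∨ (q → p)) there: s:T, t:T, v:F. ✗
t: successors {t}; ¬(□p ∨ (q → p)) there: t:T. ✓
u: successors {s, t}; ¬(□p ∨ (q → p)) there: s:T, t:T. ✓
v: successors {t}; ¬(□p ∨ (q → p)) there: t:T. ✓
Satisfying worlds: {t, u, v}.
So □¬(□p ∨ (q → p)) fails at the other 1 world.

1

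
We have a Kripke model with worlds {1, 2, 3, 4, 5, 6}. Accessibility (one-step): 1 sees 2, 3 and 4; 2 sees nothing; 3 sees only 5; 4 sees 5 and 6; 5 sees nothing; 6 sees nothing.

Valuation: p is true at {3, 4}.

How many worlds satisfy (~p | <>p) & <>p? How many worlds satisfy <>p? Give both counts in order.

For (~p | <>p) & <>p:
1: ~p | <>p is T, <>p is T. ✓
2: ~p | <>p is T, <>p is F. ✗
3: ~p | <>p is F, <>p is F. ✗
4: ~p | <>p is F, <>p is F. ✗
5: ~p | <>p is T, <>p is F. ✗
6: ~p | <>p is T, <>p is F. ✗
— 1 world.
For <>p:
1: successors {2, 3, 4}; p there: 2:F, 3:T, 4:T. ✓
2: no successors, so <>p fails. ✗
3: successors {5}; p there: 5:F. ✗
4: successors {5, 6}; p there: 5:F, 6:F. ✗
5: no successors, so <>p fails. ✗
6: no successors, so <>p fails. ✗
— 1 world.

1 and 1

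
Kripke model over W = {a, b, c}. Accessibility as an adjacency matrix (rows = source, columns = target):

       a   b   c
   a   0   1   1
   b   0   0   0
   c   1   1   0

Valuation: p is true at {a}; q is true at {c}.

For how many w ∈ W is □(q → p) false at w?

a: successors {b, c}; q → p there: b:T, c:F. ✗
b: no successors, so □(q → p) holds vacuously. ✓
c: successors {a, b}; q → p there: a:T, b:T. ✓
Satisfying worlds: {b, c}.
So □(q → p) fails at the other 1 world.

1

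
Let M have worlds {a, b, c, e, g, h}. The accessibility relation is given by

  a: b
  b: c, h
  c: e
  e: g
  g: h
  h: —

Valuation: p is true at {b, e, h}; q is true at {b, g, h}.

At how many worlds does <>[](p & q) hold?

3

a: successors {b}; [](p & q) there: b:F. ✗
b: successors {c, h}; [](p & q) there: c:F, h:T. ✓
c: successors {e}; [](p & q) there: e:F. ✗
e: successors {g}; [](p & q) there: g:T. ✓
g: successors {h}; [](p & q) there: h:T. ✓
h: no successors, so <>[](p & q) fails. ✗
Satisfying worlds: {b, e, g}.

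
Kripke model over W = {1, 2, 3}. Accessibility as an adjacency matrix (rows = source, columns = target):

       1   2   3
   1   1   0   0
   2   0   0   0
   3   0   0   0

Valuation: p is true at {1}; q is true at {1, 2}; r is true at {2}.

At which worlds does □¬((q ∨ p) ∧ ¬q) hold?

1: successors {1}; ¬((q ∨ p) ∧ ¬q) there: 1:T. ✓
2: no successors, so □¬((q ∨ p) ∧ ¬q) holds vacuously. ✓
3: no successors, so □¬((q ∨ p) ∧ ¬q) holds vacuously. ✓

{1, 2, 3}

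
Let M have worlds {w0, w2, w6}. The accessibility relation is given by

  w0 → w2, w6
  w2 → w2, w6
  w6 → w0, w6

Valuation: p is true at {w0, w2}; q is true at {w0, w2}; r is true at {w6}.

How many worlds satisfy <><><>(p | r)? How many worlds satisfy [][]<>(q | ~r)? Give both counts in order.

For <><><>(p | r):
w0: successors {w2, w6}; <><>(p | r) there: w2:T, w6:T. ✓
w2: successors {w2, w6}; <><>(p | r) there: w2:T, w6:T. ✓
w6: successors {w0, w6}; <><>(p | r) there: w0:T, w6:T. ✓
— 3 worlds.
For [][]<>(q | ~r):
w0: successors {w2, w6}; []<>(q | ~r) there: w2:T, w6:T. ✓
w2: successors {w2, w6}; []<>(q | ~r) there: w2:T, w6:T. ✓
w6: successors {w0, w6}; []<>(q | ~r) there: w0:T, w6:T. ✓
— 3 worlds.

3 and 3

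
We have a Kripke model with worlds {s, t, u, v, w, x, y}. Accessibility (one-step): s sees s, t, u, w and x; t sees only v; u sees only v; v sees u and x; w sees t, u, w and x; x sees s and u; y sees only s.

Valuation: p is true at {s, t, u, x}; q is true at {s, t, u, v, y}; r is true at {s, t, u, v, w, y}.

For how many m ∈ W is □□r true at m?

1

s: successors {s, t, u, w, x}; □r there: s:F, t:T, u:T, w:F, x:T. ✗
t: successors {v}; □r there: v:F. ✗
u: successors {v}; □r there: v:F. ✗
v: successors {u, x}; □r there: u:T, x:T. ✓
w: successors {t, u, w, x}; □r there: t:T, u:T, w:F, x:T. ✗
x: successors {s, u}; □r there: s:F, u:T. ✗
y: successors {s}; □r there: s:F. ✗
Satisfying worlds: {v}.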